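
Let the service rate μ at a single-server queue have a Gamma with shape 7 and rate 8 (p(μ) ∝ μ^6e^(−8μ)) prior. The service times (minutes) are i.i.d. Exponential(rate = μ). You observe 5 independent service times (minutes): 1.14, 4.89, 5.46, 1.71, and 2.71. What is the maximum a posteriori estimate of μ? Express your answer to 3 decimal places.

The Exponential(rate=μ) likelihood is ∝ μ^n e^(−μΣtᵢ). Here n = 5 and Σtᵢ = 1.14 + 4.89 + 5.46 + 1.71 + 2.71 = 15.91.
Posterior ∝ μ^6e^(−8μ) · μ^5e^(−15.91μ) = μ^11e^(−23.91μ), i.e. Gamma(12, 23.91).
Mode = (a−1)/b = 11/23.91 ≈ 0.460.

μ̂_MAP = 0.460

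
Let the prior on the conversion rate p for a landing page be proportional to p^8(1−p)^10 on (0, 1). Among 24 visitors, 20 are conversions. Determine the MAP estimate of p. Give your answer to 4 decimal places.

The prior density ∝ p^8(1−p)^10 is the kernel of Beta(9, 11).
Data: 20 successes in 24 trials. The binomial likelihood contributes p^20(1−p)^4, so the posterior is Beta(9+20, 11+4) = Beta(29, 15).
For Beta(a, b) with a, b > 1 the mode is (a−1)/(a+b−2) = 28/42 ≈ 0.6667.

p̂_MAP = 0.6667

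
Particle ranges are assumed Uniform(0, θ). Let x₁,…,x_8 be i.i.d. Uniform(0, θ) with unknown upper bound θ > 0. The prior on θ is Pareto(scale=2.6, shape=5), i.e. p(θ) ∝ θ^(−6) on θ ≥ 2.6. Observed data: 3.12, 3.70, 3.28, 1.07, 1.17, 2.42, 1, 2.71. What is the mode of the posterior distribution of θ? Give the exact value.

θ̂_MAP = 3.70

The Uniform(0, θ) likelihood is θ^(−n) for θ ≥ max(xᵢ), zero otherwise. Here max(xᵢ) = 3.70.
Posterior ∝ θ^(−6) · θ^(−8) = θ^(−14) on θ ≥ max(2.6, 3.70) = 3.70.
This density is strictly decreasing in θ, so the posterior mode lies at the lower boundary of the support.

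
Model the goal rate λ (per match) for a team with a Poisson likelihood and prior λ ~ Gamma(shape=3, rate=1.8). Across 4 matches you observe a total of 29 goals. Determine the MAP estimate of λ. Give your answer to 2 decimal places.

λ̂_MAP = 5.34

Σxᵢ = 29, n = 4.
Posterior ∝ λ^2e^(−1.8λ) · λ^29e^(−4λ) = λ^31e^(−5.8λ), i.e. Gamma(shape=32, rate=5.8).
The mode of a Gamma(a, b) with a ≥ 1 (shape–rate) is (a−1)/b = 31/5.8 ≈ 5.34.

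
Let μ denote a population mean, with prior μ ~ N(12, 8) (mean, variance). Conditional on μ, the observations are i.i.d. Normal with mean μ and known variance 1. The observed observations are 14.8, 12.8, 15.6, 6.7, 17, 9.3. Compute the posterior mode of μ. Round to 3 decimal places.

μ̂_MAP = 12.686

n = 6; x̄ = (14.8 + 12.8 + 15.6 + 6.7 + 17 + 9.3)/6 = 76.2/6 = 12.7.
For a Normal prior and Normal likelihood with known variance, the posterior is Normal; its mode equals its mean, the precision-weighted average.
Prior precision 1/σ₀² = 1/8 = 0.125; data precision n/σ² = 6/1 = 6.
μ̂ = (0.125·12 + 6·12.7) / (0.125 + 6) = 77.7/6.125 = 444/35 ≈ 12.686.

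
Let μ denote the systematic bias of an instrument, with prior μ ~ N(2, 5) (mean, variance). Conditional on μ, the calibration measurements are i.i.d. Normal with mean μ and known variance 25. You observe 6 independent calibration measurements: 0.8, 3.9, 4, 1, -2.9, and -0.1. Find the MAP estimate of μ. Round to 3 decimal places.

n = 6; x̄ = (0.8 + 3.9 + 4 + 1 + (-2.9) + (-0.1))/6 = 6.7/6 = 67/60 ≈ 1.1167.
For a Normal prior and Normal likelihood with known variance, the posterior is Normal; its mode equals its mean, the precision-weighted average.
Prior precision 1/σ₀² = 1/5 = 0.2; data precision n/σ² = 6/25 = 0.24.
μ̂ = (0.2·2 + 0.24·(67/60)) / (0.2 + 0.24) = 0.668/0.44 = 167/110 ≈ 1.518.

μ̂_MAP = 1.518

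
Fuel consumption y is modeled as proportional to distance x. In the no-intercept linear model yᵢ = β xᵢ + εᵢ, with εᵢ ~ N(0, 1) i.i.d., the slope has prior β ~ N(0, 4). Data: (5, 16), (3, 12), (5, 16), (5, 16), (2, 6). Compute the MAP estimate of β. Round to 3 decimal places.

log p(β | y) = −Σ(yᵢ − βxᵢ)²/(2·1) − β²/(2·4) + const.
Setting the derivative to zero: Σxᵢ(yᵢ − βxᵢ)/1 − β/4 = 0, so β = Σxᵢyᵢ / (Σxᵢ² + σ²/τ²).
Σxᵢyᵢ = 5·16 + 3·12 + 5·16 + 5·16 + 2·6 = 288; Σxᵢ² = 88; σ²/τ² = 0.25.
β̂_MAP = 288 / (88 + 0.25) = 288/88.25 ≈ 3.263.

β̂_MAP = 3.263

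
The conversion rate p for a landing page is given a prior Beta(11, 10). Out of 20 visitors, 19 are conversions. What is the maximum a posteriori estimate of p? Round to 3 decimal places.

p̂_MAP = 0.744

Prior: Beta(11, 10).
Data: 19 successes in 20 trials. The binomial likelihood contributes p^19(1−p)^1, so the posterior is Beta(11+19, 10+1) = Beta(30, 11).
For Beta(a, b) with a, b > 1 the mode is (a−1)/(a+b−2) = 29/39 ≈ 0.744.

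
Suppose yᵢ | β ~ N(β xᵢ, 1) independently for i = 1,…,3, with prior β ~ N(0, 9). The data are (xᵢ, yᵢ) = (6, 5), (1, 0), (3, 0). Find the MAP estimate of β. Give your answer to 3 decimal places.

log p(β | y) = −Σ(yᵢ − βxᵢ)²/(2·1) − β²/(2·9) + const.
Setting the derivative to zero: Σxᵢ(yᵢ − βxᵢ)/1 − β/9 = 0, so β = Σxᵢyᵢ / (Σxᵢ² + σ²/τ²).
Σxᵢyᵢ = 6·5 + 1·0 + 3·0 = 30; Σxᵢ² = 46; σ²/τ² = 1/9.
β̂_MAP = 30 / (46 + 1/9) = 30/(415/9) = 54/83 ≈ 0.651.

β̂_MAP = 0.651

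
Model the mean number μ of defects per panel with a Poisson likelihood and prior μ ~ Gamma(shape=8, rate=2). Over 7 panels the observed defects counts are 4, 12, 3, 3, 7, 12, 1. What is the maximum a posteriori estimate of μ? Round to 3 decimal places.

Σxᵢ = 4+12+3+3+7+12+1 = 42, with n = 7.
Posterior ∝ μ^7e^(−2μ) · μ^42e^(−7μ) = μ^49e^(−9μ), i.e. Gamma(shape=50, rate=9).
The mode of a Gamma(a, b) with a ≥ 1 (shape–rate) is (a−1)/b = 49/9 ≈ 5.444.

μ̂_MAP = 5.444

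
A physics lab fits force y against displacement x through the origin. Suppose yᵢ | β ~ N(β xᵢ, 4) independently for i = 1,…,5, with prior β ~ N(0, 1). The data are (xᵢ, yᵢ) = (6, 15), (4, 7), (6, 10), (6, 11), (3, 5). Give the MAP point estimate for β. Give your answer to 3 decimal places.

log p(β | y) = −Σ(yᵢ − βxᵢ)²/(2·4) − β²/(2·1) + const.
Setting the derivative to zero: Σxᵢ(yᵢ − βxᵢ)/4 − β/1 = 0, so β = Σxᵢyᵢ / (Σxᵢ² + σ²/τ²).
Σxᵢyᵢ = 6·15 + 4·7 + 6·10 + 6·11 + 3·5 = 259; Σxᵢ² = 133; σ²/τ² = 4.
β̂_MAP = 259 / (133 + 4) = 259/137 ≈ 1.891.

β̂_MAP = 1.891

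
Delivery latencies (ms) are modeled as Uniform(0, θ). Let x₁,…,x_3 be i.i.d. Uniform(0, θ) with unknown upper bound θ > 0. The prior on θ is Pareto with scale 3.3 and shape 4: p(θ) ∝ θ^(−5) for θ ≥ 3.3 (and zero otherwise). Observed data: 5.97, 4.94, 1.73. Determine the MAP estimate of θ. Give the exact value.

The Uniform(0, θ) likelihood is θ^(−n) for θ ≥ max(xᵢ), zero otherwise. Here max(xᵢ) = 5.97.
Posterior ∝ θ^(−5) · θ^(−3) = θ^(−8) on θ ≥ max(3.3, 5.97) = 5.97.
This density is strictly decreasing in θ, so the posterior mode lies at the lower boundary of the support.

θ̂_MAP = 5.97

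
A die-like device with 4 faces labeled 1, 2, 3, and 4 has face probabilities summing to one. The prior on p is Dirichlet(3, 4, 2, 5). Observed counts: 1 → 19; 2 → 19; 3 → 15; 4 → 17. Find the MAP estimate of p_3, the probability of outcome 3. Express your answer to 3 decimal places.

MAP estimate: 0.200

The posterior is Dirichlet(αᵢ + nᵢ) = Dirichlet(22, 23, 17, 22).
For a Dirichlet(a₁,…,a_K) with all aᵢ > 1, the mode has j-th component (aⱼ − 1)/(Σaᵢ − K).
Here Σaᵢ = 84 and K = 4, so p_3 = (17 − 1)/(84 − 4) = 16/80 ≈ 0.200.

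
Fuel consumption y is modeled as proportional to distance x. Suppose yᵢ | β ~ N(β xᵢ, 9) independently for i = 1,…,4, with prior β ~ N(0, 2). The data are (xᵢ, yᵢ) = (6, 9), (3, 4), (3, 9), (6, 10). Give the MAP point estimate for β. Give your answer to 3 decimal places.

log p(β | y) = −Σ(yᵢ − βxᵢ)²/(2·9) − β²/(2·2) + const.
Setting the derivative to zero: Σxᵢ(yᵢ − βxᵢ)/9 − β/2 = 0, so β = Σxᵢyᵢ / (Σxᵢ² + σ²/τ²).
Σxᵢyᵢ = 6·9 + 3·4 + 3·9 + 6·10 = 153; Σxᵢ² = 90; σ²/τ² = 4.5.
β̂_MAP = 153 / (90 + 4.5) = 153/94.5 ≈ 1.619.

β̂_MAP = 1.619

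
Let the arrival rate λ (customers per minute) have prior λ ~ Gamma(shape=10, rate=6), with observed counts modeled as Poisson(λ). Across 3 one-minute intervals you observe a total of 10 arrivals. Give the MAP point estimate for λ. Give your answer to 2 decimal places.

Σxᵢ = 10, n = 3.
Posterior ∝ λ^9e^(−6λ) · λ^10e^(−3λ) = λ^19e^(−9λ), i.e. Gamma(shape=20, rate=9).
The mode of a Gamma(a, b) with a ≥ 1 (shape–rate) is (a−1)/b = 19/9 ≈ 2.11.

λ̂_MAP = 2.11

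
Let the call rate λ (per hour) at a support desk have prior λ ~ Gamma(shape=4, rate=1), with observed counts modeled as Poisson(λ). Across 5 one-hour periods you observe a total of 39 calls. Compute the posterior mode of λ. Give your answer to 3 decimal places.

λ̂_MAP = 7.000

Σxᵢ = 39, n = 5.
Posterior ∝ λ^3e^(−1λ) · λ^39e^(−5λ) = λ^42e^(−6λ), i.e. Gamma(shape=43, rate=6).
The mode of a Gamma(a, b) with a ≥ 1 (shape–rate) is (a−1)/b = 42/6 ≈ 7.000.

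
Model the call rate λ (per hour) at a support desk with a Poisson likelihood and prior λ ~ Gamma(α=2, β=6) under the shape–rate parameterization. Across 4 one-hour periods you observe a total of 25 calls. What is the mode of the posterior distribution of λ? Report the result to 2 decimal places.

Σxᵢ = 25, n = 4.
Posterior ∝ λe^(−6λ) · λ^25e^(−4λ) = λ^26e^(−10λ), i.e. Gamma(shape=27, rate=10).
The mode of a Gamma(a, b) with a ≥ 1 (shape–rate) is (a−1)/b = 26/10 ≈ 2.60.

λ̂_MAP = 2.60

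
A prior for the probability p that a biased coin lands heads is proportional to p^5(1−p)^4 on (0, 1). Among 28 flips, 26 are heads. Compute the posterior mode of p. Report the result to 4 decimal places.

p̂_MAP = 0.8378

The prior density ∝ p^5(1−p)^4 is the kernel of Beta(6, 5).
Data: 26 successes in 28 trials. The binomial likelihood contributes p^26(1−p)^2, so the posterior is Beta(6+26, 5+2) = Beta(32, 7).
For Beta(a, b) with a, b > 1 the mode is (a−1)/(a+b−2) = 31/37 ≈ 0.8378.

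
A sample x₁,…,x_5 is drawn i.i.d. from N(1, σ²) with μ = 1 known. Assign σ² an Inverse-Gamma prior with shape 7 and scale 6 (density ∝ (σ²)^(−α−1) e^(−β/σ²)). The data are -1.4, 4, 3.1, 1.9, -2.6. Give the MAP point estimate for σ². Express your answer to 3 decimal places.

σ̂²_MAP = 2.140

Sum of squared deviations about the known mean: SS = (-1.4−1)² + (4−1)² + (3.1−1)² + (1.9−1)² + (-2.6−1)² = 32.94.
The Normal likelihood contributes (σ²)^(−n/2) exp(−SS/(2σ²)), so the posterior is Inverse-Gamma(α + n/2, β + SS/2) = Inverse-Gamma(9.5, 22.47).
The mode of Inverse-Gamma(a, b) is b/(a+1) = 22.47/10.5 ≈ 2.140.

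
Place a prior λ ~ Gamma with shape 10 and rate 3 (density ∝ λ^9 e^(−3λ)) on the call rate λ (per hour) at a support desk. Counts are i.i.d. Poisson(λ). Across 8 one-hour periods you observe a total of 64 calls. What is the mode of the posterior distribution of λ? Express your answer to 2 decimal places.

Σxᵢ = 64, n = 8.
Posterior ∝ λ^9e^(−3λ) · λ^64e^(−8λ) = λ^73e^(−11λ), i.e. Gamma(shape=74, rate=11).
The mode of a Gamma(a, b) with a ≥ 1 (shape–rate) is (a−1)/b = 73/11 ≈ 6.64.

λ̂_MAP = 6.64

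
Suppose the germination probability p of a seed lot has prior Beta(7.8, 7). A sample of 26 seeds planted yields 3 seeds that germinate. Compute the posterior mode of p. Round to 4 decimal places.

Prior: Beta(7.8, 7).
Data: 3 successes in 26 trials. The binomial likelihood contributes p^3(1−p)^23, so the posterior is Beta(7.8+3, 7+23) = Beta(10.8, 30).
For Beta(a, b) with a, b > 1 the mode is (a−1)/(a+b−2) = 9.8/38.8 ≈ 0.2526.

p̂_MAP = 0.2526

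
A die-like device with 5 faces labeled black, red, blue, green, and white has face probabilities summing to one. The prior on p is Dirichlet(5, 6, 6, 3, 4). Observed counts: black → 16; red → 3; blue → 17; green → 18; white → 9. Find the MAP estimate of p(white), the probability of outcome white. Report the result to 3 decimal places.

The posterior is Dirichlet(αᵢ + nᵢ) = Dirichlet(21, 9, 23, 21, 13).
For a Dirichlet(a₁,…,a_K) with all aᵢ > 1, the mode has j-th component (aⱼ − 1)/(Σaᵢ − K).
Here Σaᵢ = 87 and K = 5, so p(white) = (13 − 1)/(87 − 5) = 12/82 ≈ 0.146.

MAP estimate of p(white) = 0.146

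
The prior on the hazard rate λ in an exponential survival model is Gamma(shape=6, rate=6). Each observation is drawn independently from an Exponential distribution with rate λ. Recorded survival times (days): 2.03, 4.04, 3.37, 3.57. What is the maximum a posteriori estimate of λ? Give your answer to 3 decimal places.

The Exponential(rate=λ) likelihood is ∝ λ^n e^(−λΣtᵢ). Here n = 4 and Σtᵢ = 2.03 + 4.04 + 3.37 + 3.57 = 13.01.
Posterior ∝ λ^5e^(−6λ) · λ^4e^(−13.01λ) = λ^9e^(−19.01λ), i.e. Gamma(10, 19.01).
Mode = (a−1)/b = 9/19.01 ≈ 0.473.

λ̂_MAP = 0.473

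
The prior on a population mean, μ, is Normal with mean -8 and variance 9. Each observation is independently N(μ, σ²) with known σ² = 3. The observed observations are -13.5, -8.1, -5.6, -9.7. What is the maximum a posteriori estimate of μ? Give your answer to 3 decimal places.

μ̂_MAP = -9.131

n = 4; x̄ = ((-13.5) + (-8.1) + (-5.6) + (-9.7))/4 = -36.9/4 = -9.225.
For a Normal prior and Normal likelihood with known variance, the posterior is Normal; its mode equals its mean, the precision-weighted average.
Prior precision 1/σ₀² = 1/9; data precision n/σ² = 4/3.
μ̂ = ((1/9)·(-8) + (4/3)·(-9.225)) / (1/9 + 4/3) = (-1187/90)/(13/9) = -1187/130 ≈ -9.131.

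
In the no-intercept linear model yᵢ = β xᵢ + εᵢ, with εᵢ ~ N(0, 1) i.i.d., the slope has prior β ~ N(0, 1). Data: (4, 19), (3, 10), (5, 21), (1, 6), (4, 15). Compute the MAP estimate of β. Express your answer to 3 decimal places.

β̂_MAP = 4.074

log p(β | y) = −Σ(yᵢ − βxᵢ)²/(2·1) − β²/(2·1) + const.
Setting the derivative to zero: Σxᵢ(yᵢ − βxᵢ)/1 − β/1 = 0, so β = Σxᵢyᵢ / (Σxᵢ² + σ²/τ²).
Σxᵢyᵢ = 4·19 + 3·10 + 5·21 + 1·6 + 4·15 = 277; Σxᵢ² = 67; σ²/τ² = 1.
β̂_MAP = 277 / (67 + 1) = 277/68 ≈ 4.074.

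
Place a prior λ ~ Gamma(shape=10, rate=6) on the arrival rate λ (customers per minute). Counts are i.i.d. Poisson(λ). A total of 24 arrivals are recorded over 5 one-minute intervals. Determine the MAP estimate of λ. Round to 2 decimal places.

Σxᵢ = 24, n = 5.
Posterior ∝ λ^9e^(−6λ) · λ^24e^(−5λ) = λ^33e^(−11λ), i.e. Gamma(shape=34, rate=11).
The mode of a Gamma(a, b) with a ≥ 1 (shape–rate) is (a−1)/b = 33/11 ≈ 3.00.

λ̂_MAP = 3.00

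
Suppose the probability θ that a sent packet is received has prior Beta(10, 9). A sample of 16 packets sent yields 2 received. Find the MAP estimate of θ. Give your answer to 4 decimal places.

Prior: Beta(10, 9).
Data: 2 successes in 16 trials. The binomial likelihood contributes θ^2(1−θ)^14, so the posterior is Beta(10+2, 9+14) = Beta(12, 23).
For Beta(a, b) with a, b > 1 the mode is (a−1)/(a+b−2) = 11/33 ≈ 0.3333.

θ̂_MAP = 0.3333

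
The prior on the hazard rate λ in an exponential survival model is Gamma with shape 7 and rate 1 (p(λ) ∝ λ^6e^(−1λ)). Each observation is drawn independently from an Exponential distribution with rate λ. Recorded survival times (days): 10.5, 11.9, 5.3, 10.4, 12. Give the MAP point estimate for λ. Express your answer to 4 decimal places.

λ̂_MAP = 0.2153

The Exponential(rate=λ) likelihood is ∝ λ^n e^(−λΣtᵢ). Here n = 5 and Σtᵢ = 10.5 + 11.9 + 5.3 + 10.4 + 12 = 50.1.
Posterior ∝ λ^6e^(−1λ) · λ^5e^(−50.1λ) = λ^11e^(−51.1λ), i.e. Gamma(12, 51.1).
Mode = (a−1)/b = 11/51.1 ≈ 0.2153.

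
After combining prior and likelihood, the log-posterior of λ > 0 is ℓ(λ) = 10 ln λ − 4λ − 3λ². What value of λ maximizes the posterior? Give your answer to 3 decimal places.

ℓ'(λ) = 10/λ − 4 − 6λ. Setting this to zero and multiplying by λ: 6λ² + 4λ − 10 = 0.
λ = (−4 + √(4² + 4·6·10)) / (2·6) = (−4 + √256) / 12 = (−4 + 16)/12 = 1.
ℓ''(λ) = −10/λ² − 6 < 0, confirming a maximum.

λ̂_MAP = 1.000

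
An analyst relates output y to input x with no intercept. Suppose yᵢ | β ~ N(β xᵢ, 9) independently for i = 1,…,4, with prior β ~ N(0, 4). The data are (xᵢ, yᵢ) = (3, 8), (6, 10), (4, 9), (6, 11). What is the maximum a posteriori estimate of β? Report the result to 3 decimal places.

log p(β | y) = −Σ(yᵢ − βxᵢ)²/(2·9) − β²/(2·4) + const.
Setting the derivative to zero: Σxᵢ(yᵢ − βxᵢ)/9 − β/4 = 0, so β = Σxᵢyᵢ / (Σxᵢ² + σ²/τ²).
Σxᵢyᵢ = 3·8 + 6·10 + 4·9 + 6·11 = 186; Σxᵢ² = 97; σ²/τ² = 2.25.
β̂_MAP = 186 / (97 + 2.25) = 186/99.25 ≈ 1.874.

β̂_MAP = 1.874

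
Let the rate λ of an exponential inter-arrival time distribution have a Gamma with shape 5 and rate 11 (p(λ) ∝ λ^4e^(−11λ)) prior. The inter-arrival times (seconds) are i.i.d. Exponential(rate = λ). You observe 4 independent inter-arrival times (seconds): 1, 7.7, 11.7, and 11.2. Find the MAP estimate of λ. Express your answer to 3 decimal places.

The Exponential(rate=λ) likelihood is ∝ λ^n e^(−λΣtᵢ). Here n = 4 and Σtᵢ = 1 + 7.7 + 11.7 + 11.2 = 31.6.
Posterior ∝ λ^4e^(−11λ) · λ^4e^(−31.6λ) = λ^8e^(−42.6λ), i.e. Gamma(9, 42.6).
Mode = (a−1)/b = 8/42.6 ≈ 0.188.

λ̂_MAP = 0.188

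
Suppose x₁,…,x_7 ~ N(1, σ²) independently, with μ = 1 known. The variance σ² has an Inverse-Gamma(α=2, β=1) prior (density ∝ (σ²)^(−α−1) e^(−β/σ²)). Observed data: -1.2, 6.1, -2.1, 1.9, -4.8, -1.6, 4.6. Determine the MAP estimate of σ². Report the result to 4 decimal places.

σ̂²_MAP = 7.4331

Sum of squared deviations about the known mean: SS = (-1.2−1)² + (6.1−1)² + (-2.1−1)² + (1.9−1)² + (-4.8−1)² + (-1.6−1)² + (4.6−1)² = 94.63.
The Normal likelihood contributes (σ²)^(−n/2) exp(−SS/(2σ²)), so the posterior is Inverse-Gamma(α + n/2, β + SS/2) = Inverse-Gamma(5.5, 48.315).
The mode of Inverse-Gamma(a, b) is b/(a+1) = 48.315/6.5 ≈ 7.4331.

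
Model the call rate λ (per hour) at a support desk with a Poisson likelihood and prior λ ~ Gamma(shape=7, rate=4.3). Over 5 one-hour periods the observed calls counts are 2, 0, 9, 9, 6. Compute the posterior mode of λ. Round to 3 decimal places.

Σxᵢ = 2+0+9+9+6 = 26, with n = 5.
Posterior ∝ λ^6e^(−4.3λ) · λ^26e^(−5λ) = λ^32e^(−9.3λ), i.e. Gamma(shape=33, rate=9.3).
The mode of a Gamma(a, b) with a ≥ 1 (shape–rate) is (a−1)/b = 32/9.3 ≈ 3.441.

λ̂_MAP = 3.441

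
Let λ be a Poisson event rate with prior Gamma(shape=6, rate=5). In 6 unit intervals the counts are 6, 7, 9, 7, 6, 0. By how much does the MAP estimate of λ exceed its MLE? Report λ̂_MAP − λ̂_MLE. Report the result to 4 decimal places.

MAP − MLE = -2.1970

Σxᵢ = 35. Posterior is Gamma(41, 11); MAP = (41−1)/11 = 40/11 ≈ 3.63636.
MLE = x̄ = 35/6 ≈ 5.83333.
Difference = 40/11 − 35/6 = -145/66 ≈ -2.1970.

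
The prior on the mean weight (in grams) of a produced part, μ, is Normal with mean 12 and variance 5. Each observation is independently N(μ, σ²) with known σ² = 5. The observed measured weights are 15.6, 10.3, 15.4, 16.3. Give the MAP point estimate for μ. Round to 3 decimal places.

μ̂_MAP = 13.920

n = 4; x̄ = (15.6 + 10.3 + 15.4 + 16.3)/4 = 57.6/4 = 14.4.
For a Normal prior and Normal likelihood with known variance, the posterior is Normal; its mode equals its mean, the precision-weighted average.
Prior precision 1/σ₀² = 1/5 = 0.2; data precision n/σ² = 4/5 = 0.8.
μ̂ = (0.2·12 + 0.8·14.4) / (0.2 + 0.8) = 13.92/1 = 13.920.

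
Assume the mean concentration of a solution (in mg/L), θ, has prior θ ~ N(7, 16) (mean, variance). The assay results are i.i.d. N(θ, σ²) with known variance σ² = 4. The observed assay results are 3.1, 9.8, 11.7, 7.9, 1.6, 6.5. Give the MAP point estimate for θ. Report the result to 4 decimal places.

θ̂_MAP = 6.7760

n = 6; x̄ = (3.1 + 9.8 + 11.7 + 7.9 + 1.6 + 6.5)/6 = 40.6/6 = 203/30 ≈ 6.7667.
For a Normal prior and Normal likelihood with known variance, the posterior is Normal; its mode equals its mean, the precision-weighted average.
Prior precision 1/σ₀² = 1/16 = 0.0625; data precision n/σ² = 6/4 = 1.5.
θ̂ = (0.0625·7 + 1.5·(203/30)) / (0.0625 + 1.5) = 10.5875/1.5625 = 6.7760.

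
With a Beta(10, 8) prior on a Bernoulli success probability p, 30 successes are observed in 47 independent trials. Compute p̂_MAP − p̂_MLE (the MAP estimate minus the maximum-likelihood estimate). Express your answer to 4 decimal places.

MAP − MLE = -0.0193

Posterior is Beta(40, 25); MAP = (40−1)/(65−2) = 39/63 ≈ 0.61905.
MLE ignores the prior: p̂_MLE = k/n = 30/47 ≈ 0.63830.
Difference = 39/63 − 30/47 = -19/987 ≈ -0.0193.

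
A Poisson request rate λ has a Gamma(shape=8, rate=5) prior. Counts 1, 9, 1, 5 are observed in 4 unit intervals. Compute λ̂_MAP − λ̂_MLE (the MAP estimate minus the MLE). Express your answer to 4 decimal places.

Σxᵢ = 16. Posterior is Gamma(24, 9); MAP = (24−1)/9 = 23/9 ≈ 2.55556.
MLE = x̄ = 16/4 ≈ 4.00000.
Difference = 23/9 − 16/4 = -13/9 ≈ -1.4444.

MAP − MLE = -1.4444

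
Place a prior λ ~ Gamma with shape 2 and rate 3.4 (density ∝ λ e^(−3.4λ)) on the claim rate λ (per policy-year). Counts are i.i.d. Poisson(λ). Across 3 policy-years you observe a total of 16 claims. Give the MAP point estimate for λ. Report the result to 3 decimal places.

Σxᵢ = 16, n = 3.
Posterior ∝ λe^(−3.4λ) · λ^16e^(−3λ) = λ^17e^(−6.4λ), i.e. Gamma(shape=18, rate=6.4).
The mode of a Gamma(a, b) with a ≥ 1 (shape–rate) is (a−1)/b = 17/6.4 ≈ 2.656.

λ̂_MAP = 2.656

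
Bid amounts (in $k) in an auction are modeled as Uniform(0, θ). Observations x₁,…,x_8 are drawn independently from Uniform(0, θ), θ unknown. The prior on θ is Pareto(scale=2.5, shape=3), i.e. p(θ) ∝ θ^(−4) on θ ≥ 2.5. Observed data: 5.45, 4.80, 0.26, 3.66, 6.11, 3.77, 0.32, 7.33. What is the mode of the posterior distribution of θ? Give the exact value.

The Uniform(0, θ) likelihood is θ^(−n) for θ ≥ max(xᵢ), zero otherwise. Here max(xᵢ) = 7.33.
Posterior ∝ θ^(−4) · θ^(−8) = θ^(−12) on θ ≥ max(2.5, 7.33) = 7.33.
This density is strictly decreasing in θ, so the posterior mode lies at the lower boundary of the support.

θ̂_MAP = 7.33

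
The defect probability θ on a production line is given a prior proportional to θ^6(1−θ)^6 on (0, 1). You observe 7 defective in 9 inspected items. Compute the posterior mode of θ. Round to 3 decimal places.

The prior density ∝ θ^6(1−θ)^6 is the kernel of Beta(7, 7).
Data: 7 successes in 9 trials. The binomial likelihood contributes θ^7(1−θ)^2, so the posterior is Beta(7+7, 7+2) = Beta(14, 9).
For Beta(a, b) with a, b > 1 the mode is (a−1)/(a+b−2) = 13/21 ≈ 0.619.

θ̂_MAP = 0.619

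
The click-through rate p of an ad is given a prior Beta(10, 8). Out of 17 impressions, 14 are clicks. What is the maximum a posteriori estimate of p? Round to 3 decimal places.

p̂_MAP = 0.697

Prior: Beta(10, 8).
Data: 14 successes in 17 trials. The binomial likelihood contributes p^14(1−p)^3, so the posterior is Beta(10+14, 8+3) = Beta(24, 11).
For Beta(a, b) with a, b > 1 the mode is (a−1)/(a+b−2) = 23/33 ≈ 0.697.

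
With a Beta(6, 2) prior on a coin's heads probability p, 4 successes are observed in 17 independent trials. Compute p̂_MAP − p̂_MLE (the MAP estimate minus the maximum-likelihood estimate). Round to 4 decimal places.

Posterior is Beta(10, 15); MAP = (10−1)/(25−2) = 9/23 ≈ 0.39130.
MLE ignores the prior: p̂_MLE = k/n = 4/17 ≈ 0.23529.
Difference = 9/23 − 4/17 = 61/391 ≈ 0.1560.

MAP − MLE = 0.1560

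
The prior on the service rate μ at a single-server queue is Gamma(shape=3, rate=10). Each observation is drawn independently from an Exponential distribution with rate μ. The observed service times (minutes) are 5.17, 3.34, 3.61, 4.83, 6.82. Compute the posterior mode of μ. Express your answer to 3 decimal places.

The Exponential(rate=μ) likelihood is ∝ μ^n e^(−μΣtᵢ). Here n = 5 and Σtᵢ = 5.17 + 3.34 + 3.61 + 4.83 + 6.82 = 23.77.
Posterior ∝ μ^2e^(−10μ) · μ^5e^(−23.77μ) = μ^7e^(−33.77μ), i.e. Gamma(8, 33.77).
Mode = (a−1)/b = 7/33.77 ≈ 0.207.

μ̂_MAP = 0.207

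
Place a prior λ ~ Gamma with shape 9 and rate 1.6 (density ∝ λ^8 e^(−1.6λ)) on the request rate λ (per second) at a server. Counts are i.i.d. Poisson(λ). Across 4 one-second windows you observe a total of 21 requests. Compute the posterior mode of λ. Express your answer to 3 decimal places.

Σxᵢ = 21, n = 4.
Posterior ∝ λ^8e^(−1.6λ) · λ^21e^(−4λ) = λ^29e^(−5.6λ), i.e. Gamma(shape=30, rate=5.6).
The mode of a Gamma(a, b) with a ≥ 1 (shape–rate) is (a−1)/b = 29/5.6 ≈ 5.179.

λ̂_MAP = 5.179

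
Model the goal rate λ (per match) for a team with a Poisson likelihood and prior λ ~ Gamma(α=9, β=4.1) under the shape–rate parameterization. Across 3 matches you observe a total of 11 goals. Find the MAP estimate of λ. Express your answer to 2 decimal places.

Σxᵢ = 11, n = 3.
Posterior ∝ λ^8e^(−4.1λ) · λ^11e^(−3λ) = λ^19e^(−7.1λ), i.e. Gamma(shape=20, rate=7.1).
The mode of a Gamma(a, b) with a ≥ 1 (shape–rate) is (a−1)/b = 19/7.1 ≈ 2.68.

λ̂_MAP = 2.68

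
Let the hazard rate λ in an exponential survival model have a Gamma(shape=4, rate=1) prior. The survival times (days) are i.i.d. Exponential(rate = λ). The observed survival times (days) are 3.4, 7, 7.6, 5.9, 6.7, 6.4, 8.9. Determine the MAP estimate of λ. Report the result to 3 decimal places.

λ̂_MAP = 0.213

The Exponential(rate=λ) likelihood is ∝ λ^n e^(−λΣtᵢ). Here n = 7 and Σtᵢ = 3.4 + 7 + 7.6 + 5.9 + 6.7 + 6.4 + 8.9 = 45.9.
Posterior ∝ λ^3e^(−1λ) · λ^7e^(−45.9λ) = λ^10e^(−46.9λ), i.e. Gamma(11, 46.9).
Mode = (a−1)/b = 10/46.9 ≈ 0.213.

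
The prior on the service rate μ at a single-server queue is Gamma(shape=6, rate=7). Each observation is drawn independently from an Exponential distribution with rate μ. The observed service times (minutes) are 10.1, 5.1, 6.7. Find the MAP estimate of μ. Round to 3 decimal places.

μ̂_MAP = 0.277

The Exponential(rate=μ) likelihood is ∝ μ^n e^(−μΣtᵢ). Here n = 3 and Σtᵢ = 10.1 + 5.1 + 6.7 = 21.9.
Posterior ∝ μ^5e^(−7μ) · μ^3e^(−21.9μ) = μ^8e^(−28.9μ), i.e. Gamma(9, 28.9).
Mode = (a−1)/b = 8/28.9 ≈ 0.277.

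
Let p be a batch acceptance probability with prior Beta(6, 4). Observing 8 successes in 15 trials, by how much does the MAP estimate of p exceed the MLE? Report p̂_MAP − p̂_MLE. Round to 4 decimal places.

MAP − MLE = 0.0319

Posterior is Beta(14, 11); MAP = (14−1)/(25−2) = 13/23 ≈ 0.56522.
MLE ignores the prior: p̂_MLE = k/n = 8/15 ≈ 0.53333.
Difference = 13/23 − 8/15 = 11/345 ≈ 0.0319.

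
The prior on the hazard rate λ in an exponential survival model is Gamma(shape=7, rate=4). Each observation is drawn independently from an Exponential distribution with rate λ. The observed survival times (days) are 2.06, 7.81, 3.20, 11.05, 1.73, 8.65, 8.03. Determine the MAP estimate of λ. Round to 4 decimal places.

The Exponential(rate=λ) likelihood is ∝ λ^n e^(−λΣtᵢ). Here n = 7 and Σtᵢ = 2.06 + 7.81 + 3.20 + 11.05 + 1.73 + 8.65 + 8.03 = 42.53.
Posterior ∝ λ^6e^(−4λ) · λ^7e^(−42.53λ) = λ^13e^(−46.53λ), i.e. Gamma(14, 46.53).
Mode = (a−1)/b = 13/46.53 ≈ 0.2794.

λ̂_MAP = 0.2794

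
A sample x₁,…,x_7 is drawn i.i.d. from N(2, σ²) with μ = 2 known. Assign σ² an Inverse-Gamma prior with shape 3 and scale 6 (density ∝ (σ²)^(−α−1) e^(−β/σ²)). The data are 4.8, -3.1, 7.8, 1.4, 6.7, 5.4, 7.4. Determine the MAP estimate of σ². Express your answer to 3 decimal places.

Sum of squared deviations about the known mean: SS = (4.8−2)² + (-3.1−2)² + (7.8−2)² + (1.4−2)² + (6.7−2)² + (5.4−2)² + (7.4−2)² = 130.66.
The Normal likelihood contributes (σ²)^(−n/2) exp(−SS/(2σ²)), so the posterior is Inverse-Gamma(α + n/2, β + SS/2) = Inverse-Gamma(6.5, 71.33).
The mode of Inverse-Gamma(a, b) is b/(a+1) = 71.33/7.5 ≈ 9.511.

σ̂²_MAP = 9.511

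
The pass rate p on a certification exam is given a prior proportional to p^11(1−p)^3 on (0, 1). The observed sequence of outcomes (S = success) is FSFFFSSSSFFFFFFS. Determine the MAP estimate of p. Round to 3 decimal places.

p̂_MAP = 0.567

The prior density ∝ p^11(1−p)^3 is the kernel of Beta(12, 4).
Data: 6 successes in 16 trials (from the sequence). The binomial likelihood contributes p^6(1−p)^10, so the posterior is Beta(12+6, 4+10) = Beta(18, 14).
For Beta(a, b) with a, b > 1 the mode is (a−1)/(a+b−2) = 17/30 ≈ 0.567.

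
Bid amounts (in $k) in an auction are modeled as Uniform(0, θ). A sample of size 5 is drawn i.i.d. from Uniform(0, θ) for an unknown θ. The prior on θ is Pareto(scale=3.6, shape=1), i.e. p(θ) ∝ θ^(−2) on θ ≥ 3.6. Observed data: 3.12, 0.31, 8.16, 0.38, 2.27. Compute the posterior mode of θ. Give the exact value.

θ̂_MAP = 8.16

The Uniform(0, θ) likelihood is θ^(−n) for θ ≥ max(xᵢ), zero otherwise. Here max(xᵢ) = 8.16.
Posterior ∝ θ^(−2) · θ^(−5) = θ^(−7) on θ ≥ max(3.6, 8.16) = 8.16.
This density is strictly decreasing in θ, so the posterior mode lies at the lower boundary of the support.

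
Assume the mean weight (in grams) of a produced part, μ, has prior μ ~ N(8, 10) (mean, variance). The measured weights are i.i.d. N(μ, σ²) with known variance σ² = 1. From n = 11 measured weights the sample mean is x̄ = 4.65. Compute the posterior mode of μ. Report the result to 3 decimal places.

μ̂_MAP = 4.680

n = 11, x̄ = 4.65.
For a Normal prior and Normal likelihood with known variance, the posterior is Normal; its mode equals its mean, the precision-weighted average.
Prior precision 1/σ₀² = 1/10 = 0.1; data precision n/σ² = 11/1 = 11.
μ̂ = (0.1·8 + 11·4.65) / (0.1 + 11) = 51.95/11.1 = 1039/222 ≈ 4.680.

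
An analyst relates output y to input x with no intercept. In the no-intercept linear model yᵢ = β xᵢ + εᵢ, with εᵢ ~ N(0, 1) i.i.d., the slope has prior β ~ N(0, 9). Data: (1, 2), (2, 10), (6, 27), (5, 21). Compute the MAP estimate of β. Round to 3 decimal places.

β̂_MAP = 4.371

log p(β | y) = −Σ(yᵢ − βxᵢ)²/(2·1) − β²/(2·9) + const.
Setting the derivative to zero: Σxᵢ(yᵢ − βxᵢ)/1 − β/9 = 0, so β = Σxᵢyᵢ / (Σxᵢ² + σ²/τ²).
Σxᵢyᵢ = 1·2 + 2·10 + 6·27 + 5·21 = 289; Σxᵢ² = 66; σ²/τ² = 1/9.
β̂_MAP = 289 / (66 + 1/9) = 289/(595/9) = 153/35 ≈ 4.371.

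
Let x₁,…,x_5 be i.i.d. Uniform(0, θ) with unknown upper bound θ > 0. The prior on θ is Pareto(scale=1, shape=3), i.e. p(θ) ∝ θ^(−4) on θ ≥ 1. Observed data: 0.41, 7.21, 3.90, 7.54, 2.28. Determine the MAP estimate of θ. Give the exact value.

θ̂_MAP = 7.54

The Uniform(0, θ) likelihood is θ^(−n) for θ ≥ max(xᵢ), zero otherwise. Here max(xᵢ) = 7.54.
Posterior ∝ θ^(−4) · θ^(−5) = θ^(−9) on θ ≥ max(1, 7.54) = 7.54.
This density is strictly decreasing in θ, so the posterior mode lies at the lower boundary of the support.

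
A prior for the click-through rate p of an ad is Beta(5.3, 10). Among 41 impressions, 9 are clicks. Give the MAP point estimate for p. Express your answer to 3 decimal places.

p̂_MAP = 0.245

Prior: Beta(5.3, 10).
Data: 9 successes in 41 trials. The binomial likelihood contributes p^9(1−p)^32, so the posterior is Beta(5.3+9, 10+32) = Beta(14.3, 42).
For Beta(a, b) with a, b > 1 the mode is (a−1)/(a+b−2) = 13.3/54.3 ≈ 0.245.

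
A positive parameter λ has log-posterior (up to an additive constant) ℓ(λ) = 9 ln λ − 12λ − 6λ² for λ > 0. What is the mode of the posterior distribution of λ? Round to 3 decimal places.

ℓ'(λ) = 9/λ − 12 − 12λ. Setting this to zero and multiplying by λ: 12λ² + 12λ − 9 = 0.
λ = (−12 + √(12² + 4·12·9)) / (2·12) = (−12 + √576) / 24 = (−12 + 24)/24 = 1/2.
ℓ''(λ) = −9/λ² − 12 < 0, confirming a maximum.

λ̂_MAP = 0.500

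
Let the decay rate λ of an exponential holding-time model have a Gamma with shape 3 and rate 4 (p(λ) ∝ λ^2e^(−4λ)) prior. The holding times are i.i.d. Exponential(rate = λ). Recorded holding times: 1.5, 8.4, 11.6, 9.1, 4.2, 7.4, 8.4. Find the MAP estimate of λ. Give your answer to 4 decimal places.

λ̂_MAP = 0.1648

The Exponential(rate=λ) likelihood is ∝ λ^n e^(−λΣtᵢ). Here n = 7 and Σtᵢ = 1.5 + 8.4 + 11.6 + 9.1 + 4.2 + 7.4 + 8.4 = 50.6.
Posterior ∝ λ^2e^(−4λ) · λ^7e^(−50.6λ) = λ^9e^(−54.6λ), i.e. Gamma(10, 54.6).
Mode = (a−1)/b = 9/54.6 ≈ 0.1648.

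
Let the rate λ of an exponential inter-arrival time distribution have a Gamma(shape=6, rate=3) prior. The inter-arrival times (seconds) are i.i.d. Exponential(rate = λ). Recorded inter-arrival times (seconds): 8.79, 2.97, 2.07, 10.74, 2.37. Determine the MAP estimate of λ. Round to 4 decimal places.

λ̂_MAP = 0.3340

The Exponential(rate=λ) likelihood is ∝ λ^n e^(−λΣtᵢ). Here n = 5 and Σtᵢ = 8.79 + 2.97 + 2.07 + 10.74 + 2.37 = 26.94.
Posterior ∝ λ^5e^(−3λ) · λ^5e^(−26.94λ) = λ^10e^(−29.94λ), i.e. Gamma(11, 29.94).
Mode = (a−1)/b = 10/29.94 ≈ 0.3340.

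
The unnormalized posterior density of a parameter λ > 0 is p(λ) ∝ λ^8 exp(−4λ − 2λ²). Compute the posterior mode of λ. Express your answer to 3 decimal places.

ℓ'(λ) = 8/λ − 4 − 4λ. Setting this to zero and multiplying by λ: 4λ² + 4λ − 8 = 0.
λ = (−4 + √(4² + 4·4·8)) / (2·4) = (−4 + √144) / 8 = (−4 + 12)/8 = 1.
ℓ''(λ) = −8/λ² − 4 < 0, confirming a maximum.

λ̂_MAP = 1.000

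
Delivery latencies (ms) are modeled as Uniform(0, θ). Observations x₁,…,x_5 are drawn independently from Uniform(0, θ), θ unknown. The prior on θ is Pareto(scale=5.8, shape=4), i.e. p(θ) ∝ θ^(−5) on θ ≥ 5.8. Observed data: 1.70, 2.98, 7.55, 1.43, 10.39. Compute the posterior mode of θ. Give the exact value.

The Uniform(0, θ) likelihood is θ^(−n) for θ ≥ max(xᵢ), zero otherwise. Here max(xᵢ) = 10.39.
Posterior ∝ θ^(−5) · θ^(−5) = θ^(−10) on θ ≥ max(5.8, 10.39) = 10.39.
This density is strictly decreasing in θ, so the posterior mode lies at the lower boundary of the support.

θ̂_MAP = 10.39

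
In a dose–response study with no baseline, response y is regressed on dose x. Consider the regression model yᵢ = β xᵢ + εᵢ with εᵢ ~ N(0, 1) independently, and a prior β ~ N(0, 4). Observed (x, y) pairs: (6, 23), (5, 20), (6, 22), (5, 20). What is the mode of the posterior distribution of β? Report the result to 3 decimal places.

β̂_MAP = 3.845

log p(β | y) = −Σ(yᵢ − βxᵢ)²/(2·1) − β²/(2·4) + const.
Setting the derivative to zero: Σxᵢ(yᵢ − βxᵢ)/1 − β/4 = 0, so β = Σxᵢyᵢ / (Σxᵢ² + σ²/τ²).
Σxᵢyᵢ = 6·23 + 5·20 + 6·22 + 5·20 = 470; Σxᵢ² = 122; σ²/τ² = 0.25.
β̂_MAP = 470 / (122 + 0.25) = 470/122.25 ≈ 3.845.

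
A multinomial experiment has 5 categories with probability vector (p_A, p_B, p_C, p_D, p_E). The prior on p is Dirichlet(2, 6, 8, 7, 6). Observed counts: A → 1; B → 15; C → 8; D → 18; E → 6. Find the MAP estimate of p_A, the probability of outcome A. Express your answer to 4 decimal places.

The posterior is Dirichlet(αᵢ + nᵢ) = Dirichlet(3, 21, 16, 25, 12).
For a Dirichlet(a₁,…,a_K) with all aᵢ > 1, the mode has j-th component (aⱼ − 1)/(Σaᵢ − K).
Here Σaᵢ = 77 and K = 5, so p_A = (3 − 1)/(77 − 5) = 2/72 ≈ 0.0278.

MAP estimate of p_A = 0.0278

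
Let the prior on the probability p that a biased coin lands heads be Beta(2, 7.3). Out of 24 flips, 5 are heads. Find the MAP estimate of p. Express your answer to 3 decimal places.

p̂_MAP = 0.192

Prior: Beta(2, 7.3).
Data: 5 successes in 24 trials. The binomial likelihood contributes p^5(1−p)^19, so the posterior is Beta(2+5, 7.3+19) = Beta(7, 26.3).
For Beta(a, b) with a, b > 1 the mode is (a−1)/(a+b−2) = 6/31.3 ≈ 0.192.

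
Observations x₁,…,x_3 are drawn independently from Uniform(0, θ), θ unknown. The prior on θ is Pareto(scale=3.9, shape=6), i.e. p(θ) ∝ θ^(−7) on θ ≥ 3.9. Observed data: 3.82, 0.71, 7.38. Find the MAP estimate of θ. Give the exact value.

The Uniform(0, θ) likelihood is θ^(−n) for θ ≥ max(xᵢ), zero otherwise. Here max(xᵢ) = 7.38.
Posterior ∝ θ^(−7) · θ^(−3) = θ^(−10) on θ ≥ max(3.9, 7.38) = 7.38.
This density is strictly decreasing in θ, so the posterior mode lies at the lower boundary of the support.

θ̂_MAP = 7.38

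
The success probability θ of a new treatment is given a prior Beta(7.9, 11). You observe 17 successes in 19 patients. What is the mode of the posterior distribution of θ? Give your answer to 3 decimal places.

Prior: Beta(7.9, 11).
Data: 17 successes in 19 trials. The binomial likelihood contributes θ^17(1−θ)^2, so the posterior is Beta(7.9+17, 11+2) = Beta(24.9, 13).
For Beta(a, b) with a, b > 1 the mode is (a−1)/(a+b−2) = 23.9/35.9 ≈ 0.666.

θ̂_MAP = 0.666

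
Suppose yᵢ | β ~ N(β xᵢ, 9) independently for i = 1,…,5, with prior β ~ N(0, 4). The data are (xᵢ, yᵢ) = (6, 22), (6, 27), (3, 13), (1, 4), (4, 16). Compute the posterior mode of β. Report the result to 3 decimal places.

log p(β | y) = −Σ(yᵢ − βxᵢ)²/(2·9) − β²/(2·4) + const.
Setting the derivative to zero: Σxᵢ(yᵢ − βxᵢ)/9 − β/4 = 0, so β = Σxᵢyᵢ / (Σxᵢ² + σ²/τ²).
Σxᵢyᵢ = 6·22 + 6·27 + 3·13 + 1·4 + 4·16 = 401; Σxᵢ² = 98; σ²/τ² = 2.25.
β̂_MAP = 401 / (98 + 2.25) = 401/100.25 ≈ 4.000.

β̂_MAP = 4.000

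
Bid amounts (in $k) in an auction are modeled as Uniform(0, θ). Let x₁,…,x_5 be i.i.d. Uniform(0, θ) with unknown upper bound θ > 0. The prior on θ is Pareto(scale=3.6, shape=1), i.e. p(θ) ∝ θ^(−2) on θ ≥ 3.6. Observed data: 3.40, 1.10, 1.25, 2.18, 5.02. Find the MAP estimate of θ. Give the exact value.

The Uniform(0, θ) likelihood is θ^(−n) for θ ≥ max(xᵢ), zero otherwise. Here max(xᵢ) = 5.02.
Posterior ∝ θ^(−2) · θ^(−5) = θ^(−7) on θ ≥ max(3.6, 5.02) = 5.02.
This density is strictly decreasing in θ, so the posterior mode lies at the lower boundary of the support.

θ̂_MAP = 5.02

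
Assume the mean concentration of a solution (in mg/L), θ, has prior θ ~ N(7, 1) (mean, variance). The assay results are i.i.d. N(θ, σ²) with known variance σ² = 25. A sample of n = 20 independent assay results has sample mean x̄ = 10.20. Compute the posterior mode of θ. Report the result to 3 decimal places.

θ̂_MAP = 8.422

n = 20, x̄ = 10.20.
For a Normal prior and Normal likelihood with known variance, the posterior is Normal; its mode equals its mean, the precision-weighted average.
Prior precision 1/σ₀² = 1/1 = 1; data precision n/σ² = 20/25 = 0.8.
θ̂ = (1·7 + 0.8·10.2) / (1 + 0.8) = 15.16/1.8 = 379/45 ≈ 8.422.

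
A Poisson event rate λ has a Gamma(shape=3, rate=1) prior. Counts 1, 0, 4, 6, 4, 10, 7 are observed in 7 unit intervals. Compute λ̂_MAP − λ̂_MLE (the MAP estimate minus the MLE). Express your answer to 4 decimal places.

Σxᵢ = 32. Posterior is Gamma(35, 8); MAP = (35−1)/8 = 34/8 ≈ 4.25000.
MLE = x̄ = 32/7 ≈ 4.57143.
Difference = 34/8 − 32/7 = -9/28 ≈ -0.3214.

MAP − MLE = -0.3214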